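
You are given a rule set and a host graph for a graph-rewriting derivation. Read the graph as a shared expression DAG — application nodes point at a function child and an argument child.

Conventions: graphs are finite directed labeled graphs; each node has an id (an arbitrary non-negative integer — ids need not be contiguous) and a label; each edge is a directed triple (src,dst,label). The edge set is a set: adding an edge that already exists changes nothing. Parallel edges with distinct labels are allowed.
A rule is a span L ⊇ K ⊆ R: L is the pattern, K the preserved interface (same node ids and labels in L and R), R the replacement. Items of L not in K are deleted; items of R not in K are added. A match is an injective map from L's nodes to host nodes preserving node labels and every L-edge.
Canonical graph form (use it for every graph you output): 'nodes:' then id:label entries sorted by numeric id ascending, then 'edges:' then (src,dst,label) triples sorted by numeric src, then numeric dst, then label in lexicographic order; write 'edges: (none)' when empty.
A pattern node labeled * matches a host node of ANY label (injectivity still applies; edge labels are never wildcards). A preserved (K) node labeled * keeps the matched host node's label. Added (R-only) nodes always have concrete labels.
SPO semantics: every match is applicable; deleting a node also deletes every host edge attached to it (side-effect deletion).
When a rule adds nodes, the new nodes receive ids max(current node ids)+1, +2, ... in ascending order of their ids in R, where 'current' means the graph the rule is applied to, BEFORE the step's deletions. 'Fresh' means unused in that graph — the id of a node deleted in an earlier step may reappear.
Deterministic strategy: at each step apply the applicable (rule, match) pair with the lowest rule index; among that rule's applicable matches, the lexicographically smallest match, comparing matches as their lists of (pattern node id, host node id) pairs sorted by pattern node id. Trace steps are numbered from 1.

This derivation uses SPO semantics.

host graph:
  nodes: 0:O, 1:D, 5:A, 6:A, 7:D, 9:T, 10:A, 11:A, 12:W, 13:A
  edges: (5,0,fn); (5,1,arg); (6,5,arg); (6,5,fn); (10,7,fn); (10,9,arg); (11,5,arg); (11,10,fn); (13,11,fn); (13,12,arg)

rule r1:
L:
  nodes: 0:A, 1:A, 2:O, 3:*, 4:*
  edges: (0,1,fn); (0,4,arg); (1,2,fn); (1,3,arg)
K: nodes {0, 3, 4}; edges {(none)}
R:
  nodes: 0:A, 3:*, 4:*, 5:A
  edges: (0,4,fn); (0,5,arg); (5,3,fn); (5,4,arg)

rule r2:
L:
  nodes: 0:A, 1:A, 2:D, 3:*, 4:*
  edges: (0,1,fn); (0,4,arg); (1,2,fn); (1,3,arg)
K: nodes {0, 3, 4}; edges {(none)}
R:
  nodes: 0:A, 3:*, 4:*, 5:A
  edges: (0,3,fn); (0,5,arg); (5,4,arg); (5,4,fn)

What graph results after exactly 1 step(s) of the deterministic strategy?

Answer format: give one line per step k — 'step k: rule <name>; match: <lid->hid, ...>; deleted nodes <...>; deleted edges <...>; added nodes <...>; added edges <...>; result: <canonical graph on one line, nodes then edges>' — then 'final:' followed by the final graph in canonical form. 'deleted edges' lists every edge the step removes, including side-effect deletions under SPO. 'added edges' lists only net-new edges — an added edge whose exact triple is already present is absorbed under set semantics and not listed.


step 1: rule r2; match: 0->11, 1->10, 2->7, 3->9, 4->5; deleted nodes 7, 10; deleted edges (10,7,fn); (10,9,arg); (11,5,arg); (11,10,fn); added nodes 14; added edges (11,9,fn); (11,14,arg); (14,5,arg); (14,5,fn); result: nodes: 0:O, 1:D, 5:A, 6:A, 9:T, 11:A, 12:W, 13:A, 14:A edges: (5,0,fn); (5,1,arg); (6,5,arg); (6,5,fn); (11,9,fn); (11,14,arg); (13,11,fn); (13,12,arg); (14,5,arg); (14,5,fn)
final:
nodes: 0:O, 1:D, 5:A, 6:A, 9:T, 11:A, 12:W, 13:A, 14:A
edges: (5,0,fn); (5,1,arg); (6,5,arg); (6,5,fn); (11,9,fn); (11,14,arg); (13,11,fn); (13,12,arg); (14,5,arg); (14,5,fn)


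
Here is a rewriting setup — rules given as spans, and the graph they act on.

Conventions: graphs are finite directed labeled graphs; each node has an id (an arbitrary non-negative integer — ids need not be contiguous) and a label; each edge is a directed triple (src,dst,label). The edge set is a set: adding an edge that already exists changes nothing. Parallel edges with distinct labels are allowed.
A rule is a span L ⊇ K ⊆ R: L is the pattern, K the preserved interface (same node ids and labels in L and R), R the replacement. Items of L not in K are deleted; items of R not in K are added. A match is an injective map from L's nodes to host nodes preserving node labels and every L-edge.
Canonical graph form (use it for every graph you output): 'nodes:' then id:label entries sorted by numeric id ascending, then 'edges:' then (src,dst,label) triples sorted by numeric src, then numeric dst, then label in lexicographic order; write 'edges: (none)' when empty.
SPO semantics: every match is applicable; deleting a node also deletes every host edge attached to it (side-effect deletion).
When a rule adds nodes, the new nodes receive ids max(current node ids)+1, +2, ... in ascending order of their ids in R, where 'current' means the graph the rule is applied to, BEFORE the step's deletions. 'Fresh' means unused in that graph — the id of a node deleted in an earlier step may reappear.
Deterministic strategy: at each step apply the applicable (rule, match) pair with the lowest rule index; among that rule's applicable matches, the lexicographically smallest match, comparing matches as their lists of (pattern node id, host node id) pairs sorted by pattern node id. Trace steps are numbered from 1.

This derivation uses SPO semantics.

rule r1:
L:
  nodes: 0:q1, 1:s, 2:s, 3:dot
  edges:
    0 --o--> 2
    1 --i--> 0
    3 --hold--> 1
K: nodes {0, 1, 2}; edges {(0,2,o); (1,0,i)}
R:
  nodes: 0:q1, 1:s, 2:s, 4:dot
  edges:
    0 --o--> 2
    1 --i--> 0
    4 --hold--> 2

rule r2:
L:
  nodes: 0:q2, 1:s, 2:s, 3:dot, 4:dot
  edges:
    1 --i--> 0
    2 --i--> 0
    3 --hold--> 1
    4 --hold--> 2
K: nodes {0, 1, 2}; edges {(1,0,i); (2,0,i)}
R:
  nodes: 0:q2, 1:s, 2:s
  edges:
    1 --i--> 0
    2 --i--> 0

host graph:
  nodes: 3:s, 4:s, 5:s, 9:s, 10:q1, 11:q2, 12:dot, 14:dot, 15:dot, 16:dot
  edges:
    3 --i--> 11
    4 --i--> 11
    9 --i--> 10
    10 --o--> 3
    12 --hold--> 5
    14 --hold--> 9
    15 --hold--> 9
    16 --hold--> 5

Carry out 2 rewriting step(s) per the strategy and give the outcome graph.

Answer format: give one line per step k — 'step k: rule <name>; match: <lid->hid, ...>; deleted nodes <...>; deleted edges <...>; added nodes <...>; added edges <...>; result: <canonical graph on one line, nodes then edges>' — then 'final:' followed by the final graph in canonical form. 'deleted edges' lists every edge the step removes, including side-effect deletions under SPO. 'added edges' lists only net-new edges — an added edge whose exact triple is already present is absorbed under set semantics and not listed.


step 1: rule r1; match: 0->10, 1->9, 2->3, 3->14; deleted nodes 14; deleted edges (14,9,hold); added nodes 17; added edges (17,3,hold); result: nodes: 3:s, 4:s, 5:s, 9:s, 10:q1, 11:q2, 12:dot, 15:dot, 16:dot, 17:dot edges: (3,11,i); (4,11,i); (9,10,i); (10,3,o); (12,5,hold); (15,9,hold); (16,5,hold); (17,3,hold)
step 2: rule r1; match: 0->10, 1->9, 2->3, 3->15; deleted nodes 15; deleted edges (15,9,hold); added nodes 18; added edges (18,3,hold); result: nodes: 3:s, 4:s, 5:s, 9:s, 10:q1, 11:q2, 12:dot, 16:dot, 17:dot, 18:dot edges: (3,11,i); (4,11,i); (9,10,i); (10,3,o); (12,5,hold); (16,5,hold); (17,3,hold); (18,3,hold)
final:
nodes: 3:s, 4:s, 5:s, 9:s, 10:q1, 11:q2, 12:dot, 16:dot, 17:dot, 18:dot
edges: (3,11,i); (4,11,i); (9,10,i); (10,3,o); (12,5,hold); (16,5,hold); (17,3,hold); (18,3,hold)


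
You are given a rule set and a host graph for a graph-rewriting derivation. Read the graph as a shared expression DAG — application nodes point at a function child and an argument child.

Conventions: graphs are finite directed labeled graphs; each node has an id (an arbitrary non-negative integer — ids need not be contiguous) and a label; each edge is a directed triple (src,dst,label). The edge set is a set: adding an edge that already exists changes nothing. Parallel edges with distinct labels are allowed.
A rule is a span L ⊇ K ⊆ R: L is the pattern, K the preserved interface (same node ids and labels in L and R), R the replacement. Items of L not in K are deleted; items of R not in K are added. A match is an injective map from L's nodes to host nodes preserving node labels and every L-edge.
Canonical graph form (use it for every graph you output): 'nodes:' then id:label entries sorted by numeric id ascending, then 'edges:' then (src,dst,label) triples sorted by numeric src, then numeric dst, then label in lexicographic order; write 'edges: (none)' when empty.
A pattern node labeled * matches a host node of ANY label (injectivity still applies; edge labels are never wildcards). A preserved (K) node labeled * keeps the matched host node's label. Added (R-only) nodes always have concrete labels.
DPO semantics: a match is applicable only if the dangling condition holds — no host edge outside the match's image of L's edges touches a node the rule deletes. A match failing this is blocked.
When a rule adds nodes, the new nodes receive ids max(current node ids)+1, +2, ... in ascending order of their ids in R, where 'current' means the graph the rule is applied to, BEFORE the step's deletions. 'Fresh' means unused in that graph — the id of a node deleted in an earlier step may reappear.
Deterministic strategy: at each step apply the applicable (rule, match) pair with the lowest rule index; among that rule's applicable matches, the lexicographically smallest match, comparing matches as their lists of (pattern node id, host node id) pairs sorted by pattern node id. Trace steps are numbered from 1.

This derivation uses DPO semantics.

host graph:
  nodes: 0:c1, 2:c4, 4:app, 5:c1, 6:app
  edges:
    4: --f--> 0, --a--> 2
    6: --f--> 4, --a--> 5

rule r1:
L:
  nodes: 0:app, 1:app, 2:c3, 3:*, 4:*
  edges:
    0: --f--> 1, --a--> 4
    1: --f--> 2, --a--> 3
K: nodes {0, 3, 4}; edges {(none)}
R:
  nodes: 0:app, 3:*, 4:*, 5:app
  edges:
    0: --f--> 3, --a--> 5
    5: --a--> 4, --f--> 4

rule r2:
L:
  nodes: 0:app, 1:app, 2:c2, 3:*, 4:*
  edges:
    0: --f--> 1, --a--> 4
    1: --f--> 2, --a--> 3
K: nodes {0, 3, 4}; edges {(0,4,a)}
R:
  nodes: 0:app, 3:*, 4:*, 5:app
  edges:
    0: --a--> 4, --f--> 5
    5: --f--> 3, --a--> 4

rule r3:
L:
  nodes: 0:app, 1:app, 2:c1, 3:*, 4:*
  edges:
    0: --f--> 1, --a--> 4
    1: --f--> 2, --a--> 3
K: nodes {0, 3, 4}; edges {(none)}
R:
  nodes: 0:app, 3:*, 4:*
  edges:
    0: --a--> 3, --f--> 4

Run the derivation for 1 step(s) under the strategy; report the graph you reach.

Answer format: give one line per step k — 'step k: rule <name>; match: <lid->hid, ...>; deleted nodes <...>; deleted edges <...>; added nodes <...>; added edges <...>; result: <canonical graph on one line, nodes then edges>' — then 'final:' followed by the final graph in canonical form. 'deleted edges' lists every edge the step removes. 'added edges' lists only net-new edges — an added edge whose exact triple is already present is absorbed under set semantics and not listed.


step 1: rule r3; match: 0->6, 1->4, 2->0, 3->2, 4->5; deleted nodes 0, 4; deleted edges (4,0,f); (4,2,a); (6,4,f); (6,5,a); added nodes (none); added edges (6,2,a); (6,5,f); result: nodes: 2:c4, 5:c1, 6:app edges: (6,2,a); (6,5,f)
final:
nodes: 2:c4, 5:c1, 6:app
edges: (6,2,a); (6,5,f)


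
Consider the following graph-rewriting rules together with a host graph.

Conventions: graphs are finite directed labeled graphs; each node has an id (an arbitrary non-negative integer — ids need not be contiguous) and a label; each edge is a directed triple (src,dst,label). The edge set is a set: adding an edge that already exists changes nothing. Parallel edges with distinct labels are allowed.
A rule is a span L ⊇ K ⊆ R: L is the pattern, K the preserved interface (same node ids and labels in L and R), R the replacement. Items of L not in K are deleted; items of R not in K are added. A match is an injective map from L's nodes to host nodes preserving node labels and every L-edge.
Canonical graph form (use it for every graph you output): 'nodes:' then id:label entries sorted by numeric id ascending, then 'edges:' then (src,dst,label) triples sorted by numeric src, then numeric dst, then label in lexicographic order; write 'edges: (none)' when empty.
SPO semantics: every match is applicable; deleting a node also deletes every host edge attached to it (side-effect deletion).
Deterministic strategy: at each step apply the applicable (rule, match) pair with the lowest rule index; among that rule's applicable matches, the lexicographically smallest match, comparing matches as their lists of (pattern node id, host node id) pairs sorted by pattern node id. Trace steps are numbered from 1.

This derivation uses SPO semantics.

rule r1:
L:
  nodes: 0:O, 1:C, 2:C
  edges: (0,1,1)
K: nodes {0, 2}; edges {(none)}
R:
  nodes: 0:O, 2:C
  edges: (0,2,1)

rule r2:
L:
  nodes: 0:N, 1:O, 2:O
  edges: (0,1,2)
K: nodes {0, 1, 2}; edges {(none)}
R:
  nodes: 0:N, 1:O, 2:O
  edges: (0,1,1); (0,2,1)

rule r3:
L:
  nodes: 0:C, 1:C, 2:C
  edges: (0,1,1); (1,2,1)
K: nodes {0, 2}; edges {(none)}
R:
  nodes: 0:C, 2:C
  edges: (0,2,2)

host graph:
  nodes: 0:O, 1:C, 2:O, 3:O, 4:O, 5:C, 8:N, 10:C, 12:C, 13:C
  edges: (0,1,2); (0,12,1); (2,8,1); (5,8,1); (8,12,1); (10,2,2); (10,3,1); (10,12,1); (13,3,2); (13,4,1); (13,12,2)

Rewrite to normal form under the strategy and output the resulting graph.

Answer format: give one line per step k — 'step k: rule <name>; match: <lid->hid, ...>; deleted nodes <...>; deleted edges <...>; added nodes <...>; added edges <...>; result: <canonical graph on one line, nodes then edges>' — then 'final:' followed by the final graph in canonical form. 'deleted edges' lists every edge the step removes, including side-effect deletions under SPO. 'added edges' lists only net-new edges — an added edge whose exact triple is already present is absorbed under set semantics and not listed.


step 1: rule r1; match: 0->0, 1->12, 2->1; deleted nodes 12; deleted edges (0,12,1); (8,12,1); (10,12,1); (13,12,2); added nodes (none); added edges (0,1,1); result: nodes: 0:O, 1:C, 2:O, 3:O, 4:O, 5:C, 8:N, 10:C, 13:C edges: (0,1,1); (0,1,2); (2,8,1); (5,8,1); (10,2,2); (10,3,1); (13,3,2); (13,4,1)
step 2: rule r1; match: 0->0, 1->1, 2->5; deleted nodes 1; deleted edges (0,1,1); (0,1,2); added nodes (none); added edges (0,5,1); result: nodes: 0:O, 2:O, 3:O, 4:O, 5:C, 8:N, 10:C, 13:C edges: (0,5,1); (2,8,1); (5,8,1); (10,2,2); (10,3,1); (13,3,2); (13,4,1)
step 3: rule r1; match: 0->0, 1->5, 2->10; deleted nodes 5; deleted edges (0,5,1); (5,8,1); added nodes (none); added edges (0,10,1); result: nodes: 0:O, 2:O, 3:O, 4:O, 8:N, 10:C, 13:C edges: (0,10,1); (2,8,1); (10,2,2); (10,3,1); (13,3,2); (13,4,1)
step 4: rule r1; match: 0->0, 1->10, 2->13; deleted nodes 10; deleted edges (0,10,1); (10,2,2); (10,3,1); added nodes (none); added edges (0,13,1); result: nodes: 0:O, 2:O, 3:O, 4:O, 8:N, 13:C edges: (0,13,1); (2,8,1); (13,3,2); (13,4,1)
final:
nodes: 0:O, 2:O, 3:O, 4:O, 8:N, 13:C
edges: (0,13,1); (2,8,1); (13,3,2); (13,4,1)


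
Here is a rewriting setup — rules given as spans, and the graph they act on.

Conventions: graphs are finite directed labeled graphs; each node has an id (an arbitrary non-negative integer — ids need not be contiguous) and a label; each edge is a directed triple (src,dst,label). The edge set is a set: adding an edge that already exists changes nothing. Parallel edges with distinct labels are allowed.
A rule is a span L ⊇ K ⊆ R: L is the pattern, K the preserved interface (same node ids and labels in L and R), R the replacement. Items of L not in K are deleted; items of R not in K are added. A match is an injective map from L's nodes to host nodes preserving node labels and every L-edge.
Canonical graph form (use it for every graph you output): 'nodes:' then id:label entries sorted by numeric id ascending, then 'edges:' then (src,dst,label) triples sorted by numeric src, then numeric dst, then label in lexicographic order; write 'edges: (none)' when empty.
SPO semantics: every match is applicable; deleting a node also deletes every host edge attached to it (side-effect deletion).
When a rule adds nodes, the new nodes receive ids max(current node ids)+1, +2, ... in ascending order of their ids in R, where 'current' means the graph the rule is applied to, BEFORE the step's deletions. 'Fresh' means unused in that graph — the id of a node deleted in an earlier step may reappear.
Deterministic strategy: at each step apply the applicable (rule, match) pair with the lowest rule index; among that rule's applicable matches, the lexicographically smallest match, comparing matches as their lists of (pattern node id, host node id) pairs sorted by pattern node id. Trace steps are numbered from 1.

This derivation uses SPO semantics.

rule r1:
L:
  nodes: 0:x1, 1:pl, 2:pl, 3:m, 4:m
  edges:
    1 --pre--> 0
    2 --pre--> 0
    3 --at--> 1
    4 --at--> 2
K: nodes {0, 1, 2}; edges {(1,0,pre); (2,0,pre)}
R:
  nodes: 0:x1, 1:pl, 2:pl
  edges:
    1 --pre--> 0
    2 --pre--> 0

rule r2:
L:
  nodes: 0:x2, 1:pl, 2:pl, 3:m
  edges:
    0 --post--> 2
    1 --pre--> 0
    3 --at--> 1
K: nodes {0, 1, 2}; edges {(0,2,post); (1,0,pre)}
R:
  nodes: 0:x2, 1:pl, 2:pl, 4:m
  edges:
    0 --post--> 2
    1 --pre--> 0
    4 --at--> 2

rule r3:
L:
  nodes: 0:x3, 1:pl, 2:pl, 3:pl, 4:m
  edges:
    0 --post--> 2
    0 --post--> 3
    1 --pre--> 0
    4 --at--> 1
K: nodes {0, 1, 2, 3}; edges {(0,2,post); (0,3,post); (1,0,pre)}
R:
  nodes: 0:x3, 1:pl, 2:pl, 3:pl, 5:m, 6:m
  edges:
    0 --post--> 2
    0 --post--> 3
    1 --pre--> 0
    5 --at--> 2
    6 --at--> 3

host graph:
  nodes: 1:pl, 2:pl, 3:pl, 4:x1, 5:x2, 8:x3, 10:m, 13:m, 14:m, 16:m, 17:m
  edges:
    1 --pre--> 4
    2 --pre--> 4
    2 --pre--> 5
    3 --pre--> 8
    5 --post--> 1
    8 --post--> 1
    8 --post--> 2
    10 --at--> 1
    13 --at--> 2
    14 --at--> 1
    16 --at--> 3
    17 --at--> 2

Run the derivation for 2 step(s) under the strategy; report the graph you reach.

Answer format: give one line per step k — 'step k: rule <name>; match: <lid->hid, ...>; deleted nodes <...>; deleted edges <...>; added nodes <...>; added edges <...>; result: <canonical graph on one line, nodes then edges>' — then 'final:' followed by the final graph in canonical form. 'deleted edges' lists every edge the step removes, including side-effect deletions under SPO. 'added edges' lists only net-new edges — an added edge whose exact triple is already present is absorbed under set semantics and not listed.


step 1: rule r1; match: 0->4, 1->1, 2->2, 3->10, 4->13; deleted nodes 10, 13; deleted edges (10,1,at); (13,2,at); added nodes (none); added edges (none); result: nodes: 1:pl, 2:pl, 3:pl, 4:x1, 5:x2, 8:x3, 14:m, 16:m, 17:m edges: (1,4,pre); (2,4,pre); (2,5,pre); (3,8,pre); (5,1,post); (8,1,post); (8,2,post); (14,1,at); (16,3,at); (17,2,at)
step 2: rule r1; match: 0->4, 1->1, 2->2, 3->14, 4->17; deleted nodes 14, 17; deleted edges (14,1,at); (17,2,at); added nodes (none); added edges (none); result: nodes: 1:pl, 2:pl, 3:pl, 4:x1, 5:x2, 8:x3, 16:m edges: (1,4,pre); (2,4,pre); (2,5,pre); (3,8,pre); (5,1,post); (8,1,post); (8,2,post); (16,3,at)
final:
nodes: 1:pl, 2:pl, 3:pl, 4:x1, 5:x2, 8:x3, 16:m
edges: (1,4,pre); (2,4,pre); (2,5,pre); (3,8,pre); (5,1,post); (8,1,post); (8,2,post); (16,3,at)


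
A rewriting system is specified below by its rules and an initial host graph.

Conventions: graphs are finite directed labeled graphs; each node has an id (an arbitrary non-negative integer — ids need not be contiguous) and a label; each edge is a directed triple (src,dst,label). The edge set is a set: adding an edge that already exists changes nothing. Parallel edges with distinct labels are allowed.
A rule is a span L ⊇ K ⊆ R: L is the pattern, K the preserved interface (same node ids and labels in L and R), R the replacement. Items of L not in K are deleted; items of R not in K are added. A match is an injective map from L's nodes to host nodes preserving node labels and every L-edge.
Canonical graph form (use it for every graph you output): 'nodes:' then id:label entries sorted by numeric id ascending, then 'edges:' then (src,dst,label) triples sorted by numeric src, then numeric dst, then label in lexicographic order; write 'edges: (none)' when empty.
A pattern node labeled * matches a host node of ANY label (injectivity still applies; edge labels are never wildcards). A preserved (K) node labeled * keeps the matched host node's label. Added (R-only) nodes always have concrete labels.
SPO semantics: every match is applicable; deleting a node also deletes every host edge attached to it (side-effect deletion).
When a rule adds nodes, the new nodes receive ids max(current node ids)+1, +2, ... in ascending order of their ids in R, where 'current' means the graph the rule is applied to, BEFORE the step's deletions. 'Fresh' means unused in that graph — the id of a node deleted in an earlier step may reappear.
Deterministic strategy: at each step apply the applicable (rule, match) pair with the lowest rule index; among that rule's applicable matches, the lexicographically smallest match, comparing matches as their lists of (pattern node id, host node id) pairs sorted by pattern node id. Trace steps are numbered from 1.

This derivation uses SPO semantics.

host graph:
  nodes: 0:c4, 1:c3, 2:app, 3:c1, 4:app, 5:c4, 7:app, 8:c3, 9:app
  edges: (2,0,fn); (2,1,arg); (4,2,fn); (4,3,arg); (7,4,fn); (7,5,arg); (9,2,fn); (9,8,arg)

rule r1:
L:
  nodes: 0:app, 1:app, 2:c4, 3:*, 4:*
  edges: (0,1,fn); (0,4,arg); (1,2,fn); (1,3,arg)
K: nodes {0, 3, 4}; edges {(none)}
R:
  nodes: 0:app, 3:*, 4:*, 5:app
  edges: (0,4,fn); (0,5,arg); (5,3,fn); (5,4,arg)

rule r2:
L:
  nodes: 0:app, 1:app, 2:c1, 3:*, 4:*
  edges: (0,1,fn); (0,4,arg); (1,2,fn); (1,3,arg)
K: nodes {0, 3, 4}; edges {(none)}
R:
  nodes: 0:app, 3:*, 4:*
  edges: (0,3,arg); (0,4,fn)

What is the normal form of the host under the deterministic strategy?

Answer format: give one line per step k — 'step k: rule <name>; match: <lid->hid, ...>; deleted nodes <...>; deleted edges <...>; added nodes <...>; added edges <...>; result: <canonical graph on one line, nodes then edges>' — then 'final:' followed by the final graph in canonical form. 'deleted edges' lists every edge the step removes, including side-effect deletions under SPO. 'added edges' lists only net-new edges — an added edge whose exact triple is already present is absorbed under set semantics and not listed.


step 1: rule r1; match: 0->4, 1->2, 2->0, 3->1, 4->3; deleted nodes 0, 2; deleted edges (2,0,fn); (2,1,arg); (4,2,fn); (4,3,arg); (9,2,fn); added nodes 10; added edges (4,3,fn); (4,10,arg); (10,1,fn); (10,3,arg); result: nodes: 1:c3, 3:c1, 4:app, 5:c4, 7:app, 8:c3, 9:app, 10:app edges: (4,3,fn); (4,10,arg); (7,4,fn); (7,5,arg); (9,8,arg); (10,1,fn); (10,3,arg)
step 2: rule r2; match: 0->7, 1->4, 2->3, 3->10, 4->5; deleted nodes 3, 4; deleted edges (4,3,fn); (4,10,arg); (7,4,fn); (7,5,arg); (10,3,arg); added nodes (none); added edges (7,5,fn); (7,10,arg); result: nodes: 1:c3, 5:c4, 7:app, 8:c3, 9:app, 10:app edges: (7,5,fn); (7,10,arg); (9,8,arg); (10,1,fn)
final:
nodes: 1:c3, 5:c4, 7:app, 8:c3, 9:app, 10:app
edges: (7,5,fn); (7,10,arg); (9,8,arg); (10,1,fn)


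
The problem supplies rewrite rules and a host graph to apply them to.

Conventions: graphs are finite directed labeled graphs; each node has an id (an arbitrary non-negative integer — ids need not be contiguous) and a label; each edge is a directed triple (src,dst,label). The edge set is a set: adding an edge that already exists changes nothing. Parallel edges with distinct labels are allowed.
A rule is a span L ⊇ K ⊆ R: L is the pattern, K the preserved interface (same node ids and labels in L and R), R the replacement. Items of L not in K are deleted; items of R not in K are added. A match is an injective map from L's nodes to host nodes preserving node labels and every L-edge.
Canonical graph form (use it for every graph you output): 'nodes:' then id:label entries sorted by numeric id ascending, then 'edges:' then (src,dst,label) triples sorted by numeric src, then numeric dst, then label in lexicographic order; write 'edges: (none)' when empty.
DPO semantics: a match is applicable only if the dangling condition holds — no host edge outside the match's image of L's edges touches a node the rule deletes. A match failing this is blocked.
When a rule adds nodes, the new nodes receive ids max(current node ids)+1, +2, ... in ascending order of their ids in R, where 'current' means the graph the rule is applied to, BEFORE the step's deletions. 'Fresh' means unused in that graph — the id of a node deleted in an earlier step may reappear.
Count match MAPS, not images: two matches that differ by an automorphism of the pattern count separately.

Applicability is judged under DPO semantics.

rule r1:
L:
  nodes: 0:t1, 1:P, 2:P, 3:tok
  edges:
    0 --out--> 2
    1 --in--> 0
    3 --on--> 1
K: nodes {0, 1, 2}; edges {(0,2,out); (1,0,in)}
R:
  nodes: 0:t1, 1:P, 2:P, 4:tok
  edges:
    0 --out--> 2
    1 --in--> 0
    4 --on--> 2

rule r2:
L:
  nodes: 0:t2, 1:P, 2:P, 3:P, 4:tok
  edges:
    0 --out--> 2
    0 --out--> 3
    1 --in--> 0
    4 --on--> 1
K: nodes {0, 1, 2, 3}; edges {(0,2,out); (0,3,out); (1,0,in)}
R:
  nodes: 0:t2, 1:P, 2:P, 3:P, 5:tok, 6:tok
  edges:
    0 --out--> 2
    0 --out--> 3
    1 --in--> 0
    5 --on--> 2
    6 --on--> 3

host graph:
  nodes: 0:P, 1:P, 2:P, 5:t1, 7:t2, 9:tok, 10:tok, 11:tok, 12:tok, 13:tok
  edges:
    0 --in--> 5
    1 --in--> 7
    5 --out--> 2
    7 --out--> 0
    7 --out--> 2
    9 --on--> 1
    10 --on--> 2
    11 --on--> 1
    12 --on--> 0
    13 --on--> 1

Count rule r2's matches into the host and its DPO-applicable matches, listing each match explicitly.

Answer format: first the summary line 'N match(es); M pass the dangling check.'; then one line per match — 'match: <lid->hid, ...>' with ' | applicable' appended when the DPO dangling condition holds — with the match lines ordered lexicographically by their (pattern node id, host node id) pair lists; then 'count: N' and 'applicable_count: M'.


6 match(es); 6 pass the dangling check.
match: 0->7, 1->1, 2->0, 3->2, 4->9 | applicable
match: 0->7, 1->1, 2->0, 3->2, 4->11 | applicable
match: 0->7, 1->1, 2->0, 3->2, 4->13 | applicable
match: 0->7, 1->1, 2->2, 3->0, 4->9 | applicable
match: 0->7, 1->1, 2->2, 3->0, 4->11 | applicable
match: 0->7, 1->1, 2->2, 3->0, 4->13 | applicable
count: 6
applicable_count: 6


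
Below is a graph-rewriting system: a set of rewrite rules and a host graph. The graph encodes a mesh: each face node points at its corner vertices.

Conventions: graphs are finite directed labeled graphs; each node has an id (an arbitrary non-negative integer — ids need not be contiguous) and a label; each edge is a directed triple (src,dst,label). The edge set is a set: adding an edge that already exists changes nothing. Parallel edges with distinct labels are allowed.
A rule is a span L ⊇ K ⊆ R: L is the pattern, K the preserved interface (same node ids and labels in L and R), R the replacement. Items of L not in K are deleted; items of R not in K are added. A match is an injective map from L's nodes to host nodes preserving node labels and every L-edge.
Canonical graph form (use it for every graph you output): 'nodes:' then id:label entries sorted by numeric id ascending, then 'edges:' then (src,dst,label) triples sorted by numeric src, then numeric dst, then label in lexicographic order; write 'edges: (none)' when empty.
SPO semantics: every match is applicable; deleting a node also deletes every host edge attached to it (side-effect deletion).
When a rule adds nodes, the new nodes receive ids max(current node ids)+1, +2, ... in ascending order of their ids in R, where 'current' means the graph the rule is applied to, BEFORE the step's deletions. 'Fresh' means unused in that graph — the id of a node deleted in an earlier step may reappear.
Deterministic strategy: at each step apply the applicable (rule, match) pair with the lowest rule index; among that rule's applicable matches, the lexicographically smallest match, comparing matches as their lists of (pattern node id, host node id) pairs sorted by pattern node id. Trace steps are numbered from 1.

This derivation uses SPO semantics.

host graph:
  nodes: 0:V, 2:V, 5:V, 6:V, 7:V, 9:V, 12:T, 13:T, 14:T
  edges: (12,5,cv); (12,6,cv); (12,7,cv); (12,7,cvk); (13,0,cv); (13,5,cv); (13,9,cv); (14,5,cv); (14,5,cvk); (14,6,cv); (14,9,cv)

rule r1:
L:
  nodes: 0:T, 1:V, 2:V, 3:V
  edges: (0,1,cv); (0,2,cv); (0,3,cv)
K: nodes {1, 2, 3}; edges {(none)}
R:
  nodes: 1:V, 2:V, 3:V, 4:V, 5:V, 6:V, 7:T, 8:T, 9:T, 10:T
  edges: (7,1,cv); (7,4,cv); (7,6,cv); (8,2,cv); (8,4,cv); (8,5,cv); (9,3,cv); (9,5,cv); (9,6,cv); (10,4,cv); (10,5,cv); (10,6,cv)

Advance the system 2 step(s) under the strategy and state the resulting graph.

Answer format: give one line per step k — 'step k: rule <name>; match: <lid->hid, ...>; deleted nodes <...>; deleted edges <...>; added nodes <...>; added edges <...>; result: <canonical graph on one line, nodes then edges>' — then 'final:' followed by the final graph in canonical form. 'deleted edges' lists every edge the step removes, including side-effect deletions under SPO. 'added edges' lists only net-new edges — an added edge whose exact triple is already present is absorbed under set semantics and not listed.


step 1: rule r1; match: 0->12, 1->5, 2->6, 3->7; deleted nodes 12; deleted edges (12,5,cv); (12,6,cv); (12,7,cv); (12,7,cvk); added nodes 15, 16, 17, 18, 19, 20, 21; added edges (18,5,cv); (18,15,cv); (18,17,cv); (19,6,cv); (19,15,cv); (19,16,cv); (20,7,cv); (20,16,cv); (20,17,cv); (21,15,cv); (21,16,cv); (21,17,cv); result: nodes: 0:V, 2:V, 5:V, 6:V, 7:V, 9:V, 13:T, 14:T, 15:V, 16:V, 17:V, 18:T, 19:T, 20:T, 21:T edges: (13,0,cv); (13,5,cv); (13,9,cv); (14,5,cv); (14,5,cvk); (14,6,cv); (14,9,cv); (18,5,cv); (18,15,cv); (18,17,cv); (19,6,cv); (19,15,cv); (19,16,cv); (20,7,cv); (20,16,cv); (20,17,cv); (21,15,cv); (21,16,cv); (21,17,cv)
step 2: rule r1; match: 0->13, 1->0, 2->5, 3->9; deleted nodes 13; deleted edges (13,0,cv); (13,5,cv); (13,9,cv); added nodes 22, 23, 24, 25, 26, 27, 28; added edges (25,0,cv); (25,22,cv); (25,24,cv); (26,5,cv); (26,22,cv); (26,23,cv); (27,9,cv); (27,23,cv); (27,24,cv); (28,22,cv); (28,23,cv); (28,24,cv); result: nodes: 0:V, 2:V, 5:V, 6:V, 7:V, 9:V, 14:T, 15:V, 16:V, 17:V, 18:T, 19:T, 20:T, 21:T, 22:V, 23:V, 24:V, 25:T, 26:T, 27:T, 28:T edges: (14,5,cv); (14,5,cvk); (14,6,cv); (14,9,cv); (18,5,cv); (18,15,cv); (18,17,cv); (19,6,cv); (19,15,cv); (19,16,cv); (20,7,cv); (20,16,cv); (20,17,cv); (21,15,cv); (21,16,cv); (21,17,cv); (25,0,cv); (25,22,cv); (25,24,cv); (26,5,cv); (26,22,cv); (26,23,cv); (27,9,cv); (27,23,cv); (27,24,cv); (28,22,cv); (28,23,cv); (28,24,cv)
final:
nodes: 0:V, 2:V, 5:V, 6:V, 7:V, 9:V, 14:T, 15:V, 16:V, 17:V, 18:T, 19:T, 20:T, 21:T, 22:V, 23:V, 24:V, 25:T, 26:T, 27:T, 28:T
edges: (14,5,cv); (14,5,cvk); (14,6,cv); (14,9,cv); (18,5,cv); (18,15,cv); (18,17,cv); (19,6,cv); (19,15,cv); (19,16,cv); (20,7,cv); (20,16,cv); (20,17,cv); (21,15,cv); (21,16,cv); (21,17,cv); (25,0,cv); (25,22,cv); (25,24,cv); (26,5,cv); (26,22,cv); (26,23,cv); (27,9,cv); (27,23,cv); (27,24,cv); (28,22,cv); (28,23,cv); (28,24,cv)


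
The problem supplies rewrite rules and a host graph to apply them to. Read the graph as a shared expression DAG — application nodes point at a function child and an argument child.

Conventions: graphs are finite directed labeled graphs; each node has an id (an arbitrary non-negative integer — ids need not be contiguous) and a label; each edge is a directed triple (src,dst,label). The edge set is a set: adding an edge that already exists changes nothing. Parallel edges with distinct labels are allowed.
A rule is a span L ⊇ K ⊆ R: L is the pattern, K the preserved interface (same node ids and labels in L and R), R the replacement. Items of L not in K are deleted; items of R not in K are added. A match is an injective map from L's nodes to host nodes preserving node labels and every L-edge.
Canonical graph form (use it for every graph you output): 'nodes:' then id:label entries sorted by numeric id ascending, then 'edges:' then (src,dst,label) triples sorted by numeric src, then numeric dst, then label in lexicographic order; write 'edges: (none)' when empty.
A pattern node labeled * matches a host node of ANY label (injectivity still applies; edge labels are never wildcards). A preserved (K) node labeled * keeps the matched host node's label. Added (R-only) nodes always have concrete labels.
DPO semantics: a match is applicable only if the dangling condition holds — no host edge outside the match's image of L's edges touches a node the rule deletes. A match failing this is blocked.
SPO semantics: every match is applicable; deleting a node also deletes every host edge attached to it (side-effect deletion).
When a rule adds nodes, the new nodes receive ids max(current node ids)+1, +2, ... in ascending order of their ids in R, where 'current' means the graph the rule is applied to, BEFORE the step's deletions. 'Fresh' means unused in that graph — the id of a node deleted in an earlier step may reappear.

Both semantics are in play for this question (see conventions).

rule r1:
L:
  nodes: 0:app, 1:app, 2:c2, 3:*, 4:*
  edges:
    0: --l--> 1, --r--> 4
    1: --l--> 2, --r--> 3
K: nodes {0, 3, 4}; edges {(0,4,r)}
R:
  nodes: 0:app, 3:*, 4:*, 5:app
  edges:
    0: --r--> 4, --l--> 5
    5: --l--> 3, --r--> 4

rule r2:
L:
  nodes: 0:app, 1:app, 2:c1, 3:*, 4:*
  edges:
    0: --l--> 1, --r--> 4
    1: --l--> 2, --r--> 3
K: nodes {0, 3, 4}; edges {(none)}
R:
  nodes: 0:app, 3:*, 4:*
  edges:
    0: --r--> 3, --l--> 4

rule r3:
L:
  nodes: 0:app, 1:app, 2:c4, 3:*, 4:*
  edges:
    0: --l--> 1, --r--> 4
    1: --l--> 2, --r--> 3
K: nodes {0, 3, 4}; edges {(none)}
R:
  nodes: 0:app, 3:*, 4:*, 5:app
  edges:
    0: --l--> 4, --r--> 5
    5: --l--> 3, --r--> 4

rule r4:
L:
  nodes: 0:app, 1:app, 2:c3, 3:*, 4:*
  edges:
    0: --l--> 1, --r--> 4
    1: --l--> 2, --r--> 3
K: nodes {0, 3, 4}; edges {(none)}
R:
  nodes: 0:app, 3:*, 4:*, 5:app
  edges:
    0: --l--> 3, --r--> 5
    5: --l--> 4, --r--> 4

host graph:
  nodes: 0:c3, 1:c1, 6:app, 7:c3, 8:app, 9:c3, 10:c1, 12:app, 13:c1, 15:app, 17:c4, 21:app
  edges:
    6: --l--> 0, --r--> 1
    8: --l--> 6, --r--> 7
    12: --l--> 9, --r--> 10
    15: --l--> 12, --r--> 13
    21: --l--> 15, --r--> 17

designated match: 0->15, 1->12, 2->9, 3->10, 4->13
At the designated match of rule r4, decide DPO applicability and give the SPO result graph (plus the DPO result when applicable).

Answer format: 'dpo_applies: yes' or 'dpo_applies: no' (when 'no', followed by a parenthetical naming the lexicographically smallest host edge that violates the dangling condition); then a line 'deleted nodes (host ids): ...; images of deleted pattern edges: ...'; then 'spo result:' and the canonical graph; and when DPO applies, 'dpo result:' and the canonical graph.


dpo_applies: yes
deleted nodes (host ids): 9, 12; images of deleted pattern edges: (12,9,l); (12,10,r); (15,12,l); (15,13,r)
spo result:
nodes: 0:c3, 1:c1, 6:app, 7:c3, 8:app, 10:c1, 13:c1, 15:app, 17:c4, 21:app, 22:app
edges: (6,0,l); (6,1,r); (8,6,l); (8,7,r); (15,10,l); (15,22,r); (21,15,l); (21,17,r); (22,13,l); (22,13,r)
dpo result:
nodes: 0:c3, 1:c1, 6:app, 7:c3, 8:app, 10:c1, 13:c1, 15:app, 17:c4, 21:app, 22:app
edges: (6,0,l); (6,1,r); (8,6,l); (8,7,r); (15,10,l); (15,22,r); (21,15,l); (21,17,r); (22,13,l); (22,13,r)


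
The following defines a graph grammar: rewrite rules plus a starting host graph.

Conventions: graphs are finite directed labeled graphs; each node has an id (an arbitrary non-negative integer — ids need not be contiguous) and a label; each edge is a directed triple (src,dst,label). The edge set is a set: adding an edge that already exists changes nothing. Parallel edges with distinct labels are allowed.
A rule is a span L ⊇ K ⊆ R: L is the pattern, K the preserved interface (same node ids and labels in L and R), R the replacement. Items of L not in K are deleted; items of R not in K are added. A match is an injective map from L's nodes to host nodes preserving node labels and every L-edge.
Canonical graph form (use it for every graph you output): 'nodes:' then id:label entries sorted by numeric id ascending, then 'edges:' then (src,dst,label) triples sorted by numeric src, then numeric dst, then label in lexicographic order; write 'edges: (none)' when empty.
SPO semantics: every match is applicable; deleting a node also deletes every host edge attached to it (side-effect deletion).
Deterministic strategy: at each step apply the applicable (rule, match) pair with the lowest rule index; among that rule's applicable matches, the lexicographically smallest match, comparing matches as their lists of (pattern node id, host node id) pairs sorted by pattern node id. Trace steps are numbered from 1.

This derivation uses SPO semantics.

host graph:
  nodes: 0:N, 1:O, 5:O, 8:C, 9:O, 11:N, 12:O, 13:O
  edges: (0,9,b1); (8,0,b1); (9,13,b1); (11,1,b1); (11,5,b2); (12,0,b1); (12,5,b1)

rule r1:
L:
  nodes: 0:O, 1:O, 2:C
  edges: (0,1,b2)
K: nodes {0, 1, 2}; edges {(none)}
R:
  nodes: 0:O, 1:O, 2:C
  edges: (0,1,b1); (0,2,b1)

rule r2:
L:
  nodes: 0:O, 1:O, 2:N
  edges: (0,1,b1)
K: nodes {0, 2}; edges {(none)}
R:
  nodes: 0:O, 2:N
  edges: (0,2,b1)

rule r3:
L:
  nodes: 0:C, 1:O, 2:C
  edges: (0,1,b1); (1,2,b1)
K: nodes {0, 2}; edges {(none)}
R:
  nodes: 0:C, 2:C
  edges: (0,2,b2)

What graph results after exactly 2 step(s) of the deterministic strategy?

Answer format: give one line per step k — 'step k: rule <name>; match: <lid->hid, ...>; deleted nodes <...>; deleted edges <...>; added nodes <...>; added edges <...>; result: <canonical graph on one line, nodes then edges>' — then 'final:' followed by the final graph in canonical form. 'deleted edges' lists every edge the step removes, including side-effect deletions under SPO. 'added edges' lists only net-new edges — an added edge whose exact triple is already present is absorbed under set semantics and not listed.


step 1: rule r2; match: 0->9, 1->13, 2->0; deleted nodes 13; deleted edges (9,13,b1); added nodes (none); added edges (9,0,b1); result: nodes: 0:N, 1:O, 5:O, 8:C, 9:O, 11:N, 12:O edges: (0,9,b1); (8,0,b1); (9,0,b1); (11,1,b1); (11,5,b2); (12,0,b1); (12,5,b1)
step 2: rule r2; match: 0->12, 1->5, 2->0; deleted nodes 5; deleted edges (11,5,b2); (12,5,b1); added nodes (none); added edges (none); result: nodes: 0:N, 1:O, 8:C, 9:O, 11:N, 12:O edges: (0,9,b1); (8,0,b1); (9,0,b1); (11,1,b1); (12,0,b1)
final:
nodes: 0:N, 1:O, 8:C, 9:O, 11:N, 12:O
edges: (0,9,b1); (8,0,b1); (9,0,b1); (11,1,b1); (12,0,b1)


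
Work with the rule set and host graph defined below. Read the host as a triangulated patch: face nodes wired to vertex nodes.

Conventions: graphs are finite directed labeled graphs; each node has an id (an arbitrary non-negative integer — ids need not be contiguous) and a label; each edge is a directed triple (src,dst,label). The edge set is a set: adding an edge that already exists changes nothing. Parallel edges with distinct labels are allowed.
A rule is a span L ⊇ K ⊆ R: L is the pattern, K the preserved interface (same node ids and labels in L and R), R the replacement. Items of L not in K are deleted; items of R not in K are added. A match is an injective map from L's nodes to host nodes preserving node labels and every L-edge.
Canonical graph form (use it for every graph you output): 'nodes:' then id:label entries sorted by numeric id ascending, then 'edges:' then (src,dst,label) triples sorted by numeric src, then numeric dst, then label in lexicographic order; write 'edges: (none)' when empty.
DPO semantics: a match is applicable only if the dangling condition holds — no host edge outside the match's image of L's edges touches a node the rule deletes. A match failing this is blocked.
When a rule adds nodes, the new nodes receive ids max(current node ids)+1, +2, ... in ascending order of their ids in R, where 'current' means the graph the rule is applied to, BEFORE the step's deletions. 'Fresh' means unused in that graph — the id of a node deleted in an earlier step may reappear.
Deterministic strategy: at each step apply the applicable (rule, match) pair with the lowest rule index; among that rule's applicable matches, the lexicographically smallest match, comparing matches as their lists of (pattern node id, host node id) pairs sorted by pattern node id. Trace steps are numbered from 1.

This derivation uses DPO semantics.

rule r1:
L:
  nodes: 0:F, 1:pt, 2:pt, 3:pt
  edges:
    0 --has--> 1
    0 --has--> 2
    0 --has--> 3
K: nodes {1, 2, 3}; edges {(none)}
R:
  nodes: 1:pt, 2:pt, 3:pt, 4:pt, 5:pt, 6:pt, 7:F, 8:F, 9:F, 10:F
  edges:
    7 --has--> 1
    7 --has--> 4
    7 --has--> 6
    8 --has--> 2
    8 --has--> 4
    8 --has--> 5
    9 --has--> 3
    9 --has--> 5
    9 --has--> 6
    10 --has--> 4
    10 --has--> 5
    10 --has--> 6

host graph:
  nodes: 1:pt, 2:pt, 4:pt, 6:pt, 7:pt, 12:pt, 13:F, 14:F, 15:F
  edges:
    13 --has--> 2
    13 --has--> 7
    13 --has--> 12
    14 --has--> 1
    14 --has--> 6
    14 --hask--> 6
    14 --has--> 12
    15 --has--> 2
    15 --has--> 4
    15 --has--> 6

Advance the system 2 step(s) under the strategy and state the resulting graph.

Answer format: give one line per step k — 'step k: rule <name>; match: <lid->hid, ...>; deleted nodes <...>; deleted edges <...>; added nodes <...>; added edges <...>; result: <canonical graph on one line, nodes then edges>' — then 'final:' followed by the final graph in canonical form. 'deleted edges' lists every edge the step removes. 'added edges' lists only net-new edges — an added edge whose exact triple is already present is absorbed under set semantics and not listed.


step 1: rule r1; match: 0->13, 1->2, 2->7, 3->12; deleted nodes 13; deleted edges (13,2,has); (13,7,has); (13,12,has); added nodes 16, 17, 18, 19, 20, 21, 22; added edges (19,2,has); (19,16,has); (19,18,has); (20,7,has); (20,16,has); (20,17,has); (21,12,has); (21,17,has); (21,18,has); (22,16,has); (22,17,has); (22,18,has); result: nodes: 1:pt, 2:pt, 4:pt, 6:pt, 7:pt, 12:pt, 14:F, 15:F, 16:pt, 17:pt, 18:pt, 19:F, 20:F, 21:F, 22:F edges: (14,1,has); (14,6,has); (14,6,hask); (14,12,has); (15,2,has); (15,4,has); (15,6,has); (19,2,has); (19,16,has); (19,18,has); (20,7,has); (20,16,has); (20,17,has); (21,12,has); (21,17,has); (21,18,has); (22,16,has); (22,17,has); (22,18,has)
step 2: rule r1; match: 0->15, 1->2, 2->4, 3->6; deleted nodes 15; deleted edges (15,2,has); (15,4,has); (15,6,has); added nodes 23, 24, 25, 26, 27, 28, 29; added edges (26,2,has); (26,23,has); (26,25,has); (27,4,has); (27,23,has); (27,24,has); (28,6,has); (28,24,has); (28,25,has); (29,23,has); (29,24,has); (29,25,has); result: nodes: 1:pt, 2:pt, 4:pt, 6:pt, 7:pt, 12:pt, 14:F, 16:pt, 17:pt, 18:pt, 19:F, 20:F, 21:F, 22:F, 23:pt, 24:pt, 25:pt, 26:F, 27:F, 28:F, 29:F edges: (14,1,has); (14,6,has); (14,6,hask); (14,12,has); (19,2,has); (19,16,has); (19,18,has); (20,7,has); (20,16,has); (20,17,has); (21,12,has); (21,17,has); (21,18,has); (22,16,has); (22,17,has); (22,18,has); (26,2,has); (26,23,has); (26,25,has); (27,4,has); (27,23,has); (27,24,has); (28,6,has); (28,24,has); (28,25,has); (29,23,has); (29,24,has); (29,25,has)
final:
nodes: 1:pt, 2:pt, 4:pt, 6:pt, 7:pt, 12:pt, 14:F, 16:pt, 17:pt, 18:pt, 19:F, 20:F, 21:F, 22:F, 23:pt, 24:pt, 25:pt, 26:F, 27:F, 28:F, 29:F
edges: (14,1,has); (14,6,has); (14,6,hask); (14,12,has); (19,2,has); (19,16,has); (19,18,has); (20,7,has); (20,16,has); (20,17,has); (21,12,has); (21,17,has); (21,18,has); (22,16,has); (22,17,has); (22,18,has); (26,2,has); (26,23,has); (26,25,has); (27,4,has); (27,23,has); (27,24,has); (28,6,has); (28,24,has); (28,25,has); (29,23,has); (29,24,has); (29,25,has)
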